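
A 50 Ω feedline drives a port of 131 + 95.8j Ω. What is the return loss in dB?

Γ = (81 + j95.8)/(181 + j95.8), |Γ| = 0.613
RL = −20·log₁₀|Γ| = −20·log₁₀(0.613)

RL ≈ 4.26 dB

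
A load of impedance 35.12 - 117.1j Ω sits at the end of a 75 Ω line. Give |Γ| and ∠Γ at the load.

Γ = (Z_L − Z_0)/(Z_L + Z_0) = (-39.88 − j117.1)/(110.1 − j117.1)
|Γ| = 124/161 = 0.77

Γ ≈ 0.77 ∠ -62°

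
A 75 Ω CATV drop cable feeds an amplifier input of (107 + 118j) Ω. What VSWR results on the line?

VSWR ≈ 3.58

Γ = (Z_L − Z_0)/(Z_L + Z_0) = (32 + j118)/(182 + j118)
|Γ| = 122/217 = 0.564
VSWR = (1 + |Γ|)/(1 − |Γ|) = 1.56/0.436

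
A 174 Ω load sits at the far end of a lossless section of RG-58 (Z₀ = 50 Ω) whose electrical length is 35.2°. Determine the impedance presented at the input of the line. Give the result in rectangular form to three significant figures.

Z_in ≈ 37.1 − j55.8 Ω

tan(βl) = tan(35.2°) = 0.705
Z_in = Z_0·(Z_L + jZ_0·tanβl)/(Z_0 + jZ_L·tanβl)
     = 50·(174 + j35.3)/(50 + j123)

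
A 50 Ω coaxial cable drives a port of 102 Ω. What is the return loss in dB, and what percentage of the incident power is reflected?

Γ = (102 − 50)/(102 + 50) = 0.342
RL = −20·log₁₀(0.342) = 9.32 dB
P_refl/P_inc = |Γ|² = 0.117

RL ≈ 9.32 dB; 11.7% of incident power reflected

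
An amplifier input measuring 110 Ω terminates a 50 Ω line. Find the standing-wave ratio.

Γ = (110 − 50)/(110 + 50) = 0.375
VSWR = (1 + 0.375)/(1 − 0.375)

VSWR ≈ 2.2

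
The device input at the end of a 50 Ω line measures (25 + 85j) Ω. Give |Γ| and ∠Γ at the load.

Γ ≈ 0.782 ∠ 57.8°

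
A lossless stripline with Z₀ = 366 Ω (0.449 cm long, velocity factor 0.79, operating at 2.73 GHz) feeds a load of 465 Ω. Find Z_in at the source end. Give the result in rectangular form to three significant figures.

Z_in ≈ 438 − j64 Ω

λ = v/f = 0.79·c / 2.73 GHz = 0.0868 m
βl = 2π·l/λ = 2π × 0.0517 = 18.6°
tan(βl) = tan(18.6°) = 0.337
Z_in = Z_0·(Z_L + jZ_0·tanβl)/(Z_0 + jZ_L·tanβl)
     = 366·(465 + j123)/(366 + j157)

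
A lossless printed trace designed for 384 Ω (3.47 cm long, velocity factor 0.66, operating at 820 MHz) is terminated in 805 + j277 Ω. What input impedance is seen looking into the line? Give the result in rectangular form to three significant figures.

λ = v/f = 0.66·c / 820 MHz = 0.241 m
βl = 2π·l/λ = 2π × 0.144 = 51.7°
tan(βl) = tan(51.7°) = 1.27
Z_in = Z_0·(Z_L + jZ_0·tanβl)/(Z_0 + jZ_L·tanβl)
     = 384·(805 + j764)/(32.8 + j1020)

Z_in ≈ 297 − j293 Ω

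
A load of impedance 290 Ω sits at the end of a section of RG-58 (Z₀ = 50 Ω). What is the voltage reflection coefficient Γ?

Γ = (Z_L − Z_0)/(Z_L + Z_0) = (290 − 50)/(290 + 50) = 240/340

Γ = 0.706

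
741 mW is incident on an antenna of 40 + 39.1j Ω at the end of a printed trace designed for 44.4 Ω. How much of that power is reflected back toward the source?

|Γ| = |(-4.4 + j39.1)/(84.4 + j39.1)| = 0.423
|Γ|² = 0.179
P_refl = |Γ|²·P_inc = 133 mW, P_del = (1 − |Γ|²)·P_inc = 608 mW

P_reflected ≈ 133 mW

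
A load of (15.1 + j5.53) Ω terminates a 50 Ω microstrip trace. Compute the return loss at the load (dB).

RL ≈ 5.34 dB

Γ = (-34.9 + j5.53)/(65.1 + j5.53), |Γ| = 0.541
RL = −20·log₁₀|Γ| = −20·log₁₀(0.541)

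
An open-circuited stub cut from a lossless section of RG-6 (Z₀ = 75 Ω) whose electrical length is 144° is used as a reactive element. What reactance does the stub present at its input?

tan(βl) = -0.727
For an open-circuited stub, Z_in = −jZ_0·cot(βl) = −jZ_0/tan(βl)

X_in ≈ 103 Ω (inductive)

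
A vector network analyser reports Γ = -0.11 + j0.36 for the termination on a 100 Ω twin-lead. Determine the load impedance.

Z_L ≈ 63 + j52.9 Ω

Z_L = Z_0·(1 + Γ)/(1 − Γ) = 100·(0.89 + j0.36)/(1.11 − j0.36)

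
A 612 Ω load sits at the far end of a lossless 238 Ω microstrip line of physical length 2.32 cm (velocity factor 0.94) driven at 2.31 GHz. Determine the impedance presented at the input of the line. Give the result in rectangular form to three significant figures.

λ = v/f = 0.94·c / 2.31 GHz = 0.122 m
βl = 2π·l/λ = 2π × 0.19 = 68.4°
tan(βl) = tan(68.4°) = 2.53
Z_in = Z_0·(Z_L + jZ_0·tanβl)/(Z_0 + jZ_L·tanβl)
     = 238·(612 + j602)/(238 + j1550)

Z_in ≈ 105 − j78.1 Ω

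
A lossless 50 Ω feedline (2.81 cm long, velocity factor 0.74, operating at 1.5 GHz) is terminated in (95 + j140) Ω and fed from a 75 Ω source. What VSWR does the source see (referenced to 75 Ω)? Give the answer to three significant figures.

λ = v/f = 0.74·c / 1.5 GHz = 0.148 m
βl = 2π·l/λ = 2π × 0.19 = 68.4°
tan(βl) = 2.52
Z_in = Z_0·(Z_L + jZ_0·tanβl)/(Z_0 + jZ_L·tanβl) = 11.7 − j34.7 Ω
Γ_s = (Z_in − Z_s)/(Z_in + Z_s) = (-63.3 − j34.7)/(86.7 − j34.7), |Γ_s| = 0.773
VSWR = (1 + |Γ_s|)/(1 − |Γ_s|)

VSWR ≈ 7.8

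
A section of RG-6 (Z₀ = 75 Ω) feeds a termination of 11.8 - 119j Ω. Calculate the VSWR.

VSWR ≈ 22.5

Γ = (Z_L − Z_0)/(Z_L + Z_0) = (-63.2 − j119)/(86.8 − j119)
|Γ| = 135/147 = 0.915
VSWR = (1 + |Γ|)/(1 − |Γ|) = 1.91/0.0852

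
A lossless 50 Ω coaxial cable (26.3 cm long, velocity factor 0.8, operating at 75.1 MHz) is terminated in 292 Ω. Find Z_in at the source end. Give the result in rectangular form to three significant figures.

λ = v/f = 0.8·c / 75.1 MHz = 3.2 m
βl = 2π·l/λ = 2π × 0.0823 = 29.6°
tan(βl) = tan(29.6°) = 0.569
Z_in = Z_0·(Z_L + jZ_0·tanβl)/(Z_0 + jZ_L·tanβl)
     = 50·(292 + j28.4)/(50 + j166)

Z_in ≈ 32.1 − j78.2 Ω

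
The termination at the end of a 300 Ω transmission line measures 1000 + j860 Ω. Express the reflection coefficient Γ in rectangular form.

Γ ≈ 0.679 + j0.212

Γ = (Z_L − Z_0)/(Z_L + Z_0) = (700 + j860)/(1300 + j860)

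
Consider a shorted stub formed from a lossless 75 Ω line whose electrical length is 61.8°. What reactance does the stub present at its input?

tan(βl) = 1.86
For a shorted stub, Z_in = jZ_0·tan(βl)

X_in ≈ 140 Ω (inductive)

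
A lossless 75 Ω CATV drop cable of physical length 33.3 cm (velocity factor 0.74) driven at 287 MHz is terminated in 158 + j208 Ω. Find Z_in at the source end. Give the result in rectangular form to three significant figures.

Z_in ≈ 30.9 + j88.6 Ω

λ = v/f = 0.74·c / 287 MHz = 0.774 m
βl = 2π·l/λ = 2π × 0.431 = 155°
tan(βl) = tan(155°) = -0.467
Z_in = Z_0·(Z_L + jZ_0·tanβl)/(Z_0 + jZ_L·tanβl)
     = 75·(158 + j173)/(172 − j73.7)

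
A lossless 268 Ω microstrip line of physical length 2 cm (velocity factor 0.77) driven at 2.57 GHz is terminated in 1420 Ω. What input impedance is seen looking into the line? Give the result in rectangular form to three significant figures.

λ = v/f = 0.77·c / 2.57 GHz = 0.0899 m
βl = 2π·l/λ = 2π × 0.223 = 80.1°
tan(βl) = tan(80.1°) = 5.73
Z_in = Z_0·(Z_L + jZ_0·tanβl)/(Z_0 + jZ_L·tanβl)
     = 268·(1420 + j1540)/(268 + j8140)

Z_in ≈ 52.1 − j45 Ω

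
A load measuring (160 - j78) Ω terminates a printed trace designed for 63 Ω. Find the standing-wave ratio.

Γ = (Z_L − Z_0)/(Z_L + Z_0) = (97 − j78)/(223 − j78)
|Γ| = 124/236 = 0.527
VSWR = (1 + |Γ|)/(1 − |Γ|) = 1.53/0.473

VSWR ≈ 3.23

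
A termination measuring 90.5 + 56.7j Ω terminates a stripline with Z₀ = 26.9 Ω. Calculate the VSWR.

VSWR ≈ 4.77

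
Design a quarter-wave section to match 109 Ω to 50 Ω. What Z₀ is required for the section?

Z_qwt ≈ 73.8 Ω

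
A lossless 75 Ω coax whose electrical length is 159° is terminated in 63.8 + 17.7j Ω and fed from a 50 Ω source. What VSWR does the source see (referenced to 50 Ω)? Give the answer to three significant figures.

VSWR ≈ 1.19

tan(βl) = -0.384
Z_in = Z_0·(Z_L + jZ_0·tanβl)/(Z_0 + jZ_L·tanβl) = 56.5 + j6.74 Ω
Γ_s = (Z_in − Z_s)/(Z_in + Z_s) = (6.48 + j6.74)/(106 + j6.74), |Γ_s| = 0.0877
VSWR = (1 + |Γ_s|)/(1 − |Γ_s|)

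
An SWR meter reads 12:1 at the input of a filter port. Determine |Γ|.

|Γ| ≈ 0.846

|Γ| = (S − 1)/(S + 1) = (12 − 1)/(12 + 1) = 11/13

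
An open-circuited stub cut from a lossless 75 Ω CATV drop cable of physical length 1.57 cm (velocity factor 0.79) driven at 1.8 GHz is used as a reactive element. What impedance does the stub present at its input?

Z_in ≈ −j80.6 Ω

λ = v/f = 0.79·c / 1.8 GHz = 0.132 m
βl = 2π·l/λ = 2π × 0.119 = 42.9°
tan(βl) = 0.93
For an open-circuited stub, Z_in = −jZ_0·cot(βl) = −jZ_0/tan(βl)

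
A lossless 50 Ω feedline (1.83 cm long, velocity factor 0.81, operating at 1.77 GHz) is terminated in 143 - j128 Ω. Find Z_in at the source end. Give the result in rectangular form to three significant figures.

λ = v/f = 0.81·c / 1.77 GHz = 0.137 m
βl = 2π·l/λ = 2π × 0.133 = 48°
tan(βl) = tan(48°) = 1.11
Z_in = Z_0·(Z_L + jZ_0·tanβl)/(Z_0 + jZ_L·tanβl)
     = 50·(143 − j72.5)/(192 + j159)

Z_in ≈ 12.9 − j29.5 Ω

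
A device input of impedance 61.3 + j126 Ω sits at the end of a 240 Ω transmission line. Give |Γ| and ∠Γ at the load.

Γ = (Z_L − Z_0)/(Z_L + Z_0) = (-178.7 + j126)/(301.3 + j126)
|Γ| = 219/327 = 0.67

Γ ≈ 0.67 ∠ 122°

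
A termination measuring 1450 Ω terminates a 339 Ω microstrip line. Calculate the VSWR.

VSWR ≈ 4.28

For a purely resistive load, VSWR = R_L/Z_0 or Z_0/R_L (whichever > 1) = 1450/339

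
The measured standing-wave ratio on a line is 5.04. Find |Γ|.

|Γ| = (S − 1)/(S + 1) = (5.04 − 1)/(5.04 + 1) = 4.04/6.04

|Γ| ≈ 0.669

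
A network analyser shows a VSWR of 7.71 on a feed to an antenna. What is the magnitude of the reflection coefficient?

|Γ| ≈ 0.77

|Γ| = (S − 1)/(S + 1) = (7.71 − 1)/(7.71 + 1) = 6.71/8.71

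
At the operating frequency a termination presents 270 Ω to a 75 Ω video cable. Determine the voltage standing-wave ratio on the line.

VSWR ≈ 3.6

For a purely resistive load, VSWR = R_L/Z_0 or Z_0/R_L (whichever > 1) = 270/75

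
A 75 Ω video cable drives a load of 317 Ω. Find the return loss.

Γ = (317 − 75)/(317 + 75) = 0.617
RL = −20·log₁₀|Γ| = −20·log₁₀(0.617)

RL ≈ 4.19 dB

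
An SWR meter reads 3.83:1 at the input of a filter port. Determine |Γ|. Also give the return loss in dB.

|Γ| = (S − 1)/(S + 1) = (3.83 − 1)/(3.83 + 1) = 2.83/4.83
RL = −20·log₁₀|Γ| = −20·log₁₀(0.586)

|Γ| ≈ 0.586; return loss ≈ 4.64 dB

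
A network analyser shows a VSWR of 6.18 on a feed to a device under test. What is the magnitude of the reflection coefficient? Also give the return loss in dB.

|Γ| = (S − 1)/(S + 1) = (6.18 − 1)/(6.18 + 1) = 5.18/7.18
RL = −20·log₁₀|Γ| = −20·log₁₀(0.721)

|Γ| ≈ 0.721; return loss ≈ 2.84 dB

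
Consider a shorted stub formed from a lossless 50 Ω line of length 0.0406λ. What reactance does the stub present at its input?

X_in ≈ 13 Ω (inductive)

βl = 2π × 0.0406 = 14.6°
tan(βl) = 0.261
For a shorted stub, Z_in = jZ_0·tan(βl)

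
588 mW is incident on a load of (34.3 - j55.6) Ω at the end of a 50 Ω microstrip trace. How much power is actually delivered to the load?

P_delivered ≈ 396 mW

|Γ| = |(-15.7 − j55.6)/(84.3 − j55.6)| = 0.572
|Γ|² = 0.327
P_refl = |Γ|²·P_inc = 192 mW, P_del = (1 − |Γ|²)·P_inc = 396 mW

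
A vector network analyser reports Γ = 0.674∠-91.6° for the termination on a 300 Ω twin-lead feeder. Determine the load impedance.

Z_L = Z_0·(1 + Γ)/(1 − Γ) = 300·(0.981 − j0.674)/(1.02 + j0.674)

Z_L ≈ 110 − j271 Ω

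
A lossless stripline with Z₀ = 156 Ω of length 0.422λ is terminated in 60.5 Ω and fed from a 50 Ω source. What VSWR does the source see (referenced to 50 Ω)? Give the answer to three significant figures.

VSWR ≈ 3.07

βl = 2π × 0.422 = 152°
tan(βl) = -0.534
Z_in = Z_0·(Z_L + jZ_0·tanβl)/(Z_0 + jZ_L·tanβl) = 74.5 − j67.8 Ω
Γ_s = (Z_in − Z_s)/(Z_in + Z_s) = (24.5 − j67.8)/(125 − j67.8), |Γ_s| = 0.509
VSWR = (1 + |Γ_s|)/(1 − |Γ_s|)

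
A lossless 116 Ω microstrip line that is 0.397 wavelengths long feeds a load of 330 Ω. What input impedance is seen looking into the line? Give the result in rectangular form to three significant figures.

Z_in ≈ 92.2 + j111 Ω

βl = 2π × 0.397 = 143°
tan(βl) = tan(143°) = -0.756
Z_in = Z_0·(Z_L + jZ_0·tanβl)/(Z_0 + jZ_L·tanβl)
     = 116·(330 − j87.7)/(116 − j249)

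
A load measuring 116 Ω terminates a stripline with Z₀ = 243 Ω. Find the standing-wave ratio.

For a purely resistive load, VSWR = R_L/Z_0 or Z_0/R_L (whichever > 1) = 243/116

VSWR ≈ 2.09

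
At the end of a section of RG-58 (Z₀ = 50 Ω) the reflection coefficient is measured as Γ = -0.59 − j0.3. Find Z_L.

Z_L ≈ 10.7 − j11.5 Ω

Z_L = Z_0·(1 + Γ)/(1 − Γ) = 50·(0.41 − j0.3)/(1.59 + j0.3)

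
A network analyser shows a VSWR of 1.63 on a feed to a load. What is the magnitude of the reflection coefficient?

|Γ| ≈ 0.24

|Γ| = (S − 1)/(S + 1) = (1.63 − 1)/(1.63 + 1) = 0.63/2.63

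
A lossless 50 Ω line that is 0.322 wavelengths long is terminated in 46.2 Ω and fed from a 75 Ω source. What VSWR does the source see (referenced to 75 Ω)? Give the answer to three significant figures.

VSWR ≈ 1.44

βl = 2π × 0.322 = 116°
tan(βl) = -2.06
Z_in = Z_0·(Z_L + jZ_0·tanβl)/(Z_0 + jZ_L·tanβl) = 52.4 − j3.26 Ω
Γ_s = (Z_in − Z_s)/(Z_in + Z_s) = (-22.6 − j3.26)/(127 − j3.26), |Γ_s| = 0.179
VSWR = (1 + |Γ_s|)/(1 − |Γ_s|)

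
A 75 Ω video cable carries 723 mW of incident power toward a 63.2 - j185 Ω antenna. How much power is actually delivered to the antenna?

|Γ| = |(-11.8 − j185)/(138.2 − j185)| = 0.803
|Γ|² = 0.644
P_refl = |Γ|²·P_inc = 466 mW, P_del = (1 − |Γ|²)·P_inc = 257 mW

P_delivered ≈ 257 mW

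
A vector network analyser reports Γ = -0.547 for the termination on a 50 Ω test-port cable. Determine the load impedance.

Z_L ≈ 14.6 Ω

Z_L = Z_0·(1 + Γ)/(1 − Γ) = 50·(0.453)/(1.55)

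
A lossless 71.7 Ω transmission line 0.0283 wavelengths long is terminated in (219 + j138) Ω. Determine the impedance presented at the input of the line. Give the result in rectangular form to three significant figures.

Z_in ≈ 310 − j29.5 Ω

βl = 2π × 0.0283 = 10.2°
tan(βl) = tan(10.2°) = 0.18
Z_in = Z_0·(Z_L + jZ_0·tanβl)/(Z_0 + jZ_L·tanβl)
     = 71.7·(219 + j151)/(46.9 + j39.4)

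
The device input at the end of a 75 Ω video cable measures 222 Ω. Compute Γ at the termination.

Γ = (Z_L − Z_0)/(Z_L + Z_0) = (222 − 75)/(222 + 75) = 147/297

Γ = 0.495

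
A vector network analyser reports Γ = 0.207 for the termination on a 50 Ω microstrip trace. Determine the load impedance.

Z_L ≈ 76.1 Ω

Z_L = Z_0·(1 + Γ)/(1 − Γ) = 50·(1.21)/(0.793)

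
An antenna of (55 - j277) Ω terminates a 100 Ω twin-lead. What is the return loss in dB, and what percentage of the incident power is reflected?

RL ≈ 1.07 dB; 78.2% of incident power reflected

Γ = (-45 − j277)/(155 − j277), |Γ| = 0.884
RL = −20·log₁₀(0.884) = 1.07 dB
P_refl/P_inc = |Γ|² = 0.782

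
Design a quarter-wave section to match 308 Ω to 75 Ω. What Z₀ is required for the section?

Z_qwt = √(Z_0·R_L) = √(75 × 308) = √23100

Z_qwt ≈ 152 Ω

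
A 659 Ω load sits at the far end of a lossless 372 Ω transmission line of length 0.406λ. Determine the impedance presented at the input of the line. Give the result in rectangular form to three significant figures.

βl = 2π × 0.406 = 146°
tan(βl) = tan(146°) = -0.67
Z_in = Z_0·(Z_L + jZ_0·tanβl)/(Z_0 + jZ_L·tanβl)
     = 372·(659 − j249)/(372 − j442)

Z_in ≈ 396 + j221 Ω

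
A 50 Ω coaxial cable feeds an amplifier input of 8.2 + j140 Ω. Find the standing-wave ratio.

VSWR ≈ 54

Γ = (Z_L − Z_0)/(Z_L + Z_0) = (-41.8 + j140)/(58.2 + j140)
|Γ| = 146/152 = 0.964
VSWR = (1 + |Γ|)/(1 − |Γ|) = 1.96/0.0363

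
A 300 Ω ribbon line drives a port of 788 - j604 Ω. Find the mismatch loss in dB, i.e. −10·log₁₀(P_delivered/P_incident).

Γ = (488 − j604)/(1088 − j604), |Γ| = 0.624
|Γ|² = 0.389, so P_del/P_inc = 1 − |Γ|² = 0.611
ML = −10·log₁₀(1 − |Γ|²)

mismatch loss ≈ 2.14 dB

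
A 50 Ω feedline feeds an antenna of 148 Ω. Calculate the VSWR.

VSWR ≈ 2.96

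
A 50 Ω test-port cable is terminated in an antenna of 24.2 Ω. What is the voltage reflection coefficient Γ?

Γ = (Z_L − Z_0)/(Z_L + Z_0) = (24.2 − 50)/(24.2 + 50) = -25.8/74.2

Γ = -0.348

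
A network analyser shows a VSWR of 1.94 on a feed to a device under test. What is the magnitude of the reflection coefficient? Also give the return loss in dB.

|Γ| ≈ 0.32; return loss ≈ 9.9 dB

|Γ| = (S − 1)/(S + 1) = (1.94 − 1)/(1.94 + 1) = 0.94/2.94
RL = −20·log₁₀|Γ| = −20·log₁₀(0.32)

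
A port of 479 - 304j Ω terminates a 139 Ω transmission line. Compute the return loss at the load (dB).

RL ≈ 3.58 dB

Γ = (340 − j304)/(618 − j304), |Γ| = 0.662
RL = −20·log₁₀|Γ| = −20·log₁₀(0.662)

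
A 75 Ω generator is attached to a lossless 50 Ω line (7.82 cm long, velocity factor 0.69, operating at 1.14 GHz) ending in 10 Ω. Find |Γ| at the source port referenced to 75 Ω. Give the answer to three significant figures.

|Γ| ≈ 0.743

λ = v/f = 0.69·c / 1.14 GHz = 0.182 m
βl = 2π·l/λ = 2π × 0.431 = 155°
tan(βl) = -0.465
Z_in = Z_0·(Z_L + jZ_0·tanβl)/(Z_0 + jZ_L·tanβl) = 12.1 − j22.2 Ω
Γ_s = (Z_in − Z_s)/(Z_in + Z_s) = (-62.9 − j22.2)/(87.1 − j22.2), |Γ_s| = 0.743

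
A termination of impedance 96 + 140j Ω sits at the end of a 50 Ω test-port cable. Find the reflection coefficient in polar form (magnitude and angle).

Γ ≈ 0.729 ∠ 28°

Γ = (Z_L − Z_0)/(Z_L + Z_0) = (46 + j140)/(146 + j140)
|Γ| = 147/202 = 0.729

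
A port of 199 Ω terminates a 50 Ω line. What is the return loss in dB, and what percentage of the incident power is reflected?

Γ = (199 − 50)/(199 + 50) = 0.598
RL = −20·log₁₀(0.598) = 4.46 dB
P_refl/P_inc = |Γ|² = 0.358

RL ≈ 4.46 dB; 35.8% of incident power reflected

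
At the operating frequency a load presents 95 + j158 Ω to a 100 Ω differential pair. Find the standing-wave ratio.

VSWR ≈ 4.4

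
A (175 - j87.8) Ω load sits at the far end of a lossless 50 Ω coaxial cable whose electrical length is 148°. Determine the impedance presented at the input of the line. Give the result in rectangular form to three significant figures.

Z_in ≈ 50.8 + j82.3 Ω

tan(βl) = tan(148°) = -0.625
Z_in = Z_0·(Z_L + jZ_0·tanβl)/(Z_0 + jZ_L·tanβl)
     = 50·(175 − j119)/(-4.86 − j109)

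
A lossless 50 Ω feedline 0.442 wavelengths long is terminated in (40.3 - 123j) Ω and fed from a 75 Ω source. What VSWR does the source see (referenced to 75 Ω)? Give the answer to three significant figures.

VSWR ≈ 6.3

βl = 2π × 0.442 = 159°
tan(βl) = -0.381
Z_in = Z_0·(Z_L + jZ_0·tanβl)/(Z_0 + jZ_L·tanβl) = 470 + j37 Ω
Γ_s = (Z_in − Z_s)/(Z_in + Z_s) = (395 + j37)/(545 + j37), |Γ_s| = 0.726
VSWR = (1 + |Γ_s|)/(1 − |Γ_s|)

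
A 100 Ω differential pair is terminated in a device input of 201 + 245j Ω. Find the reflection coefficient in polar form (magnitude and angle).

Γ = (Z_L − Z_0)/(Z_L + Z_0) = (101 + j245)/(301 + j245)
|Γ| = 265/388 = 0.683

Γ ≈ 0.683 ∠ 28.5°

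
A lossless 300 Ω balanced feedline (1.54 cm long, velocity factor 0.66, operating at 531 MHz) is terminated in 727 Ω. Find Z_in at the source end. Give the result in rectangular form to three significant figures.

λ = v/f = 0.66·c / 531 MHz = 0.373 m
βl = 2π·l/λ = 2π × 0.0413 = 14.9°
tan(βl) = tan(14.9°) = 0.265
Z_in = Z_0·(Z_L + jZ_0·tanβl)/(Z_0 + jZ_L·tanβl)
     = 300·(727 + j79.6)/(300 + j193)

Z_in ≈ 550 − j274 Ω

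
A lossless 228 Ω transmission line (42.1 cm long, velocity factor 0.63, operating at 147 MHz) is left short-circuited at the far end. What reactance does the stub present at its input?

X_in ≈ -431 Ω (capacitive)

λ = v/f = 0.63·c / 147 MHz = 1.29 m
βl = 2π·l/λ = 2π × 0.327 = 118°
tan(βl) = -1.89
For a short-circuited stub, Z_in = jZ_0·tan(βl)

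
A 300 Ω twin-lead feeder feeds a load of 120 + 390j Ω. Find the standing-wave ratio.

Γ = (Z_L − Z_0)/(Z_L + Z_0) = (-180 + j390)/(420 + j390)
|Γ| = 430/573 = 0.749
VSWR = (1 + |Γ|)/(1 − |Γ|) = 1.75/0.251

VSWR ≈ 6.98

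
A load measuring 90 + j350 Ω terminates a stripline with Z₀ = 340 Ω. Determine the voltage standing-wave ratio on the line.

VSWR ≈ 7.92

Γ = (Z_L − Z_0)/(Z_L + Z_0) = (-250 + j350)/(430 + j350)
|Γ| = 430/554 = 0.776
VSWR = (1 + |Γ|)/(1 − |Γ|) = 1.78/0.224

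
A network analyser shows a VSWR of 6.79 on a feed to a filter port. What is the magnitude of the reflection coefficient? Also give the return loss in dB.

|Γ| = (S − 1)/(S + 1) = (6.79 − 1)/(6.79 + 1) = 5.79/7.79
RL = −20·log₁₀|Γ| = −20·log₁₀(0.743)

|Γ| ≈ 0.743; return loss ≈ 2.58 dB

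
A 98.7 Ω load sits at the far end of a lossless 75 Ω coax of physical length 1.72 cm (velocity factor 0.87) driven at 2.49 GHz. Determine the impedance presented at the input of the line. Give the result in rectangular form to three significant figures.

Z_in ≈ 64.2 − j15.7 Ω

λ = v/f = 0.87·c / 2.49 GHz = 0.105 m
βl = 2π·l/λ = 2π × 0.164 = 59.1°
tan(βl) = tan(59.1°) = 1.67
Z_in = Z_0·(Z_L + jZ_0·tanβl)/(Z_0 + jZ_L·tanβl)
     = 75·(98.7 + j125)/(75 + j165)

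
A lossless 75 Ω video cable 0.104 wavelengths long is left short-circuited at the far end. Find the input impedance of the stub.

Z_in ≈ +j57.4 Ω

βl = 2π × 0.104 = 37.4°
tan(βl) = 0.766
For a short-circuited stub, Z_in = jZ_0·tan(βl)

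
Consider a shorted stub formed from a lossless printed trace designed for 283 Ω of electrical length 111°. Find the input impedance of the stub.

Z_in ≈ −j737 Ω

tan(βl) = -2.61
For a shorted stub, Z_in = jZ_0·tan(βl)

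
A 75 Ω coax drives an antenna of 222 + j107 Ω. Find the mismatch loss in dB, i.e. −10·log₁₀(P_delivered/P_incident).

Γ = (147 + j107)/(297 + j107), |Γ| = 0.576
|Γ|² = 0.332, so P_del/P_inc = 1 − |Γ|² = 0.668
ML = −10·log₁₀(1 − |Γ|²)

mismatch loss ≈ 1.75 dB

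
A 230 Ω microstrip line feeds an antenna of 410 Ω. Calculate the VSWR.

VSWR ≈ 1.78

Γ = (410 − 230)/(410 + 230) = 0.281
VSWR = (1 + 0.281)/(1 − 0.281)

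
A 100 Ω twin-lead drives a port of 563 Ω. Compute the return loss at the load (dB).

RL ≈ 3.12 dB

Γ = (563 − 100)/(563 + 100) = 0.698
RL = −20·log₁₀|Γ| = −20·log₁₀(0.698)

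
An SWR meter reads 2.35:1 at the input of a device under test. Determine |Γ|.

|Γ| = (S − 1)/(S + 1) = (2.35 − 1)/(2.35 + 1) = 1.35/3.35

|Γ| ≈ 0.403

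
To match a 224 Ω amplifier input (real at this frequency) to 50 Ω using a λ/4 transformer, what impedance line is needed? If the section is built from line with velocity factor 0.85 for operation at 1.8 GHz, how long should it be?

Z_qwt ≈ 106 Ω; length ≈ 3.54 cm

Z_qwt = √(Z_0·R_L) = √(50 × 224) = √11200
λ = 0.85·c/f = 0.142 m, so l = λ/4 = 0.0354 m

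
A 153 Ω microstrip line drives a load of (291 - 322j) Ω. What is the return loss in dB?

RL ≈ 3.89 dB

Γ = (138 − j322)/(444 − j322), |Γ| = 0.639
RL = −20·log₁₀|Γ| = −20·log₁₀(0.639)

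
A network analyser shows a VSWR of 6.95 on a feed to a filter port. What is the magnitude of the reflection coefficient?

|Γ| = (S − 1)/(S + 1) = (6.95 − 1)/(6.95 + 1) = 5.95/7.95

|Γ| ≈ 0.748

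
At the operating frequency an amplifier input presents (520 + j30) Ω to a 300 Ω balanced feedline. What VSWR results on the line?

Γ = (Z_L − Z_0)/(Z_L + Z_0) = (220 + j30)/(820 + j30)
|Γ| = 222/821 = 0.271
VSWR = (1 + |Γ|)/(1 − |Γ|) = 1.27/0.729

VSWR ≈ 1.74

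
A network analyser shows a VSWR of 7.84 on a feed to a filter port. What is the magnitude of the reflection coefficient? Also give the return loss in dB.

|Γ| = (S − 1)/(S + 1) = (7.84 − 1)/(7.84 + 1) = 6.84/8.84
RL = −20·log₁₀|Γ| = −20·log₁₀(0.774)

|Γ| ≈ 0.774; return loss ≈ 2.23 dB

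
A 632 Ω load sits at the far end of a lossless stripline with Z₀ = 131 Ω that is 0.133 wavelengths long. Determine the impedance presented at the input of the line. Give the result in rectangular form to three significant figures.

βl = 2π × 0.133 = 47.9°
tan(βl) = tan(47.9°) = 1.11
Z_in = Z_0·(Z_L + jZ_0·tanβl)/(Z_0 + jZ_L·tanβl)
     = 131·(632 + j145)/(131 + j699)

Z_in ≈ 47.7 − j110 Ω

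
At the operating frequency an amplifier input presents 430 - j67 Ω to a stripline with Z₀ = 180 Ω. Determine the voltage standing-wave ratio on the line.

Γ = (Z_L − Z_0)/(Z_L + Z_0) = (250 − j67)/(610 − j67)
|Γ| = 259/614 = 0.422
VSWR = (1 + |Γ|)/(1 − |Γ|) = 1.42/0.578

VSWR ≈ 2.46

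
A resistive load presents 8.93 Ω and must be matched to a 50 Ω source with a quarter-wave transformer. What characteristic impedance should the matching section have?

Z_qwt ≈ 21.1 Ω

Z_qwt = √(Z_0·R_L) = √(50 × 8.93) = √446.5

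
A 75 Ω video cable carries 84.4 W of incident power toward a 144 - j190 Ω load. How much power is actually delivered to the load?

|Γ| = |(69 − j190)/(219 − j190)| = 0.697
|Γ|² = 0.486
P_refl = |Γ|²·P_inc = 41 W, P_del = (1 − |Γ|²)·P_inc = 43.4 W

P_delivered ≈ 43.4 W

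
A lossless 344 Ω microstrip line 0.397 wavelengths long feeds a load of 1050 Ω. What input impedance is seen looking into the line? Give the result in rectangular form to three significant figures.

βl = 2π × 0.397 = 143°
tan(βl) = tan(143°) = -0.756
Z_in = Z_0·(Z_L + jZ_0·tanβl)/(Z_0 + jZ_L·tanβl)
     = 344·(1050 − j260)/(344 − j794)

Z_in ≈ 261 + j342 Ω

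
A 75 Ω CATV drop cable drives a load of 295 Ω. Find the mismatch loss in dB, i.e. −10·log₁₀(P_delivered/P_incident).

mismatch loss ≈ 1.89 dB

Γ = (295 − 75)/(295 + 75) = 0.595
|Γ|² = 0.354, so P_del/P_inc = 1 − |Γ|² = 0.646
ML = −10·log₁₀(1 − |Γ|²)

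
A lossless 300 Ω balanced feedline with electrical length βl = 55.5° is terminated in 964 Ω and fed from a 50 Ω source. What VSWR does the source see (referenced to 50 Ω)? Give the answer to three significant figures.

tan(βl) = 1.46
Z_in = Z_0·(Z_L + jZ_0·tanβl)/(Z_0 + jZ_L·tanβl) = 131 − j178 Ω
Γ_s = (Z_in − Z_s)/(Z_in + Z_s) = (81.4 − j178)/(181 − j178), |Γ_s| = 0.77
VSWR = (1 + |Γ_s|)/(1 − |Γ_s|)

VSWR ≈ 7.7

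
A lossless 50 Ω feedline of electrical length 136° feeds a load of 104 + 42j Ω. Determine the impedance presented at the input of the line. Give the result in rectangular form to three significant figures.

tan(βl) = tan(136°) = -0.966
Z_in = Z_0·(Z_L + jZ_0·tanβl)/(Z_0 + jZ_L·tanβl)
     = 50·(104 − j6.28)/(90.6 − j100)

Z_in ≈ 27.5 + j27 Ω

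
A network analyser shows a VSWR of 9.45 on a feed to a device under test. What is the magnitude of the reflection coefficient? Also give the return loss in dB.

|Γ| ≈ 0.809; return loss ≈ 1.85 dB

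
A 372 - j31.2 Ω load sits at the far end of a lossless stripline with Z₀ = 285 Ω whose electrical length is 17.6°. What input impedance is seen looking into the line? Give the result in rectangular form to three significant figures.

tan(βl) = tan(17.6°) = 0.317
Z_in = Z_0·(Z_L + jZ_0·tanβl)/(Z_0 + jZ_L·tanβl)
     = 285·(372 + j59.2)/(295 + j118)

Z_in ≈ 330 − j74.7 Ω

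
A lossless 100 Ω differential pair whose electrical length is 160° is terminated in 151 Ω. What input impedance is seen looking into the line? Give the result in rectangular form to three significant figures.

tan(βl) = tan(160°) = -0.364
Z_in = Z_0·(Z_L + jZ_0·tanβl)/(Z_0 + jZ_L·tanβl)
     = 100·(151 − j36.4)/(100 − j55)

Z_in ≈ 131 + j35.8 Ω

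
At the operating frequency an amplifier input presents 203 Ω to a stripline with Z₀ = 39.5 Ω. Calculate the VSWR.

VSWR ≈ 5.14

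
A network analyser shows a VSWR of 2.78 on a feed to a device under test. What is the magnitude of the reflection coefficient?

|Γ| = (S − 1)/(S + 1) = (2.78 − 1)/(2.78 + 1) = 1.78/3.78

|Γ| ≈ 0.471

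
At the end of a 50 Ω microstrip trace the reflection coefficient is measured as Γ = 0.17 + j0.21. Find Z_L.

Z_L = Z_0·(1 + Γ)/(1 − Γ) = 50·(1.17 + j0.21)/(0.83 − j0.21)

Z_L ≈ 63.2 + j28.6 Ω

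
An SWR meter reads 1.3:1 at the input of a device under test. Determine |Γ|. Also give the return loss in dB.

|Γ| ≈ 0.13; return loss ≈ 17.7 dB

|Γ| = (S − 1)/(S + 1) = (1.3 − 1)/(1.3 + 1) = 0.3/2.3
RL = −20·log₁₀|Γ| = −20·log₁₀(0.13)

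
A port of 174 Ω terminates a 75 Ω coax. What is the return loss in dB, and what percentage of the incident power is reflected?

Γ = (174 − 75)/(174 + 75) = 0.398
RL = −20·log₁₀(0.398) = 8.01 dB
P_refl/P_inc = |Γ|² = 0.158

RL ≈ 8.01 dB; 15.8% of incident power reflected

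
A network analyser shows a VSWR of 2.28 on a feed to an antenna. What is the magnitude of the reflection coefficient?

|Γ| ≈ 0.39

|Γ| = (S − 1)/(S + 1) = (2.28 − 1)/(2.28 + 1) = 1.28/3.28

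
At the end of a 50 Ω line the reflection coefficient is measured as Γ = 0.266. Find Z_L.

Z_L = Z_0·(1 + Γ)/(1 − Γ) = 50·(1.27)/(0.734)

Z_L ≈ 86.2 Ω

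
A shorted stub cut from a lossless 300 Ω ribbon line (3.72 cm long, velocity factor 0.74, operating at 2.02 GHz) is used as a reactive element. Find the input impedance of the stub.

Z_in ≈ −j483 Ω

λ = v/f = 0.74·c / 2.02 GHz = 0.11 m
βl = 2π·l/λ = 2π × 0.338 = 122°
tan(βl) = -1.61
For a shorted stub, Z_in = jZ_0·tan(βl)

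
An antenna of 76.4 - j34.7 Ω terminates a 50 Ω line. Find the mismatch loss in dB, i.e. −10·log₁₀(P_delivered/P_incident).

mismatch loss ≈ 0.509 dB

Γ = (26.4 − j34.7)/(126.4 − j34.7), |Γ| = 0.333
|Γ|² = 0.111, so P_del/P_inc = 1 − |Γ|² = 0.889
ML = −10·log₁₀(1 − |Γ|²)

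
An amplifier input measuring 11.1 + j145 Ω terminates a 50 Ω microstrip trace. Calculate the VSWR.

VSWR ≈ 42.6

Γ = (Z_L − Z_0)/(Z_L + Z_0) = (-38.9 + j145)/(61.1 + j145)
|Γ| = 150/157 = 0.954
VSWR = (1 + |Γ|)/(1 − |Γ|) = 1.95/0.0459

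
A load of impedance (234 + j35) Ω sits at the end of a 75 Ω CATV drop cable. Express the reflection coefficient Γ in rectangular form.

Γ = (Z_L − Z_0)/(Z_L + Z_0) = (159 + j35)/(309 + j35)

Γ ≈ 0.521 + j0.0543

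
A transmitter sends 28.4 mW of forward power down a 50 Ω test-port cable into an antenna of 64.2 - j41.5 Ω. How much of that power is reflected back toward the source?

P_reflected ≈ 3.7 mW

|Γ| = |(14.2 − j41.5)/(114.2 − j41.5)| = 0.361
|Γ|² = 0.13
P_refl = |Γ|²·P_inc = 3.7 mW, P_del = (1 − |Γ|²)·P_inc = 24.7 mW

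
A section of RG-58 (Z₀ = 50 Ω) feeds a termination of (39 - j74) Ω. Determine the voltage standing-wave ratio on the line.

Γ = (Z_L − Z_0)/(Z_L + Z_0) = (-11 − j74)/(89 − j74)
|Γ| = 74.8/116 = 0.646
VSWR = (1 + |Γ|)/(1 − |Γ|) = 1.65/0.354

VSWR ≈ 4.66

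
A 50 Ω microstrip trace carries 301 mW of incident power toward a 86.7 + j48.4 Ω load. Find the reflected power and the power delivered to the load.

|Γ| = |(36.7 + j48.4)/(136.7 + j48.4)| = 0.419
|Γ|² = 0.175
P_refl = |Γ|²·P_inc = 52.8 mW, P_del = (1 − |Γ|²)·P_inc = 248 mW

P_reflected ≈ 52.8 mW; P_delivered ≈ 248 mW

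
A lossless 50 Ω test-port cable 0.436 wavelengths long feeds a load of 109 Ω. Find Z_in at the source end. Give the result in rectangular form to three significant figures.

βl = 2π × 0.436 = 157°
tan(βl) = tan(157°) = -0.425
Z_in = Z_0·(Z_L + jZ_0·tanβl)/(Z_0 + jZ_L·tanβl)
     = 50·(109 − j21.3)/(50 − j46.4)

Z_in ≈ 69.2 + j42.9 Ω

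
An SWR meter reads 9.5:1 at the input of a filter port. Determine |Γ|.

|Γ| = (S − 1)/(S + 1) = (9.5 − 1)/(9.5 + 1) = 8.5/10.5

|Γ| ≈ 0.81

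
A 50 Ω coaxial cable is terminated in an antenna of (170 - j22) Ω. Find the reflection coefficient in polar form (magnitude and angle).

Γ = (Z_L − Z_0)/(Z_L + Z_0) = (120 − j22)/(220 − j22)
|Γ| = 122/221 = 0.552

Γ ≈ 0.552 ∠ -4.68°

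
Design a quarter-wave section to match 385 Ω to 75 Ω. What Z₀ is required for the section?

Z_qwt ≈ 170 Ω

Z_qwt = √(Z_0·R_L) = √(75 × 385) = √28880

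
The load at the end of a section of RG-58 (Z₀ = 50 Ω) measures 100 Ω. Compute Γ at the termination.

Γ = 0.333

Γ = (Z_L − Z_0)/(Z_L + Z_0) = (100 − 50)/(100 + 50) = 50/150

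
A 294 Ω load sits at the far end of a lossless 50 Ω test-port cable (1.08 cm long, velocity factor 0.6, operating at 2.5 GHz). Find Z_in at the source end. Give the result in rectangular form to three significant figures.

λ = v/f = 0.6·c / 2.5 GHz = 0.072 m
βl = 2π·l/λ = 2π × 0.15 = 54°
tan(βl) = tan(54°) = 1.38
Z_in = Z_0·(Z_L + jZ_0·tanβl)/(Z_0 + jZ_L·tanβl)
     = 50·(294 + j68.8)/(50 + j405)

Z_in ≈ 12.8 − j34.7 Ω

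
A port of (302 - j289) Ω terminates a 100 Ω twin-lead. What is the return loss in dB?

RL ≈ 2.95 dB

Γ = (202 − j289)/(402 − j289), |Γ| = 0.712
RL = −20·log₁₀|Γ| = −20·log₁₀(0.712)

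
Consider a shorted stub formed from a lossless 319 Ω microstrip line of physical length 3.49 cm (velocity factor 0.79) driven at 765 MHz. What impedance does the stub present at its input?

λ = v/f = 0.79·c / 765 MHz = 0.31 m
βl = 2π·l/λ = 2π × 0.113 = 40.6°
tan(βl) = 0.856
For a shorted stub, Z_in = jZ_0·tan(βl)

Z_in ≈ +j273 Ω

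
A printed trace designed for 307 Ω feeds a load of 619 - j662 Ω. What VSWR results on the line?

Γ = (Z_L − Z_0)/(Z_L + Z_0) = (312 − j662)/(926 − j662)
|Γ| = 732/1140 = 0.643
VSWR = (1 + |Γ|)/(1 − |Γ|) = 1.64/0.357

VSWR ≈ 4.6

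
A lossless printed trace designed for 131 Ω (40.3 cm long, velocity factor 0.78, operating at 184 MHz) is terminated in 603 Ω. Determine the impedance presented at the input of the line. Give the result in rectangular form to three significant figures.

Z_in ≈ 33.8 + j55.3 Ω

λ = v/f = 0.78·c / 184 MHz = 1.27 m
βl = 2π·l/λ = 2π × 0.317 = 114°
tan(βl) = tan(114°) = -2.24
Z_in = Z_0·(Z_L + jZ_0·tanβl)/(Z_0 + jZ_L·tanβl)
     = 131·(603 − j293)/(131 − j1350)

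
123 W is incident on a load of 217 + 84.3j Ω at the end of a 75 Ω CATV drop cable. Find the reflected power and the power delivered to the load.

P_reflected ≈ 36.3 W; P_delivered ≈ 86.7 W

|Γ| = |(142 + j84.3)/(292 + j84.3)| = 0.543
|Γ|² = 0.295
P_refl = |Γ|²·P_inc = 36.3 W, P_del = (1 − |Γ|²)·P_inc = 86.7 W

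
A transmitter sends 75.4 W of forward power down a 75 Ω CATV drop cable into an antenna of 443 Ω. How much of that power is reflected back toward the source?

Γ = (443 − 75)/(443 + 75) = 0.71
|Γ|² = 0.505
P_refl = |Γ|²·P_inc = 38.1 W, P_del = (1 − |Γ|²)·P_inc = 37.3 W

P_reflected ≈ 38.1 W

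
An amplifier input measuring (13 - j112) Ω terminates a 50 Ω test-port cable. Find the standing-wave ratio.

Γ = (Z_L − Z_0)/(Z_L + Z_0) = (-37 − j112)/(63 − j112)
|Γ| = 118/129 = 0.918
VSWR = (1 + |Γ|)/(1 − |Γ|) = 1.92/0.0821

VSWR ≈ 23.4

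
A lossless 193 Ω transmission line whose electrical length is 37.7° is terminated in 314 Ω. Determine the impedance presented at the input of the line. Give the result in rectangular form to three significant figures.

tan(βl) = tan(37.7°) = 0.773
Z_in = Z_0·(Z_L + jZ_0·tanβl)/(Z_0 + jZ_L·tanβl)
     = 193·(314 + j149)/(193 + j243)

Z_in ≈ 194 − j95.2 Ω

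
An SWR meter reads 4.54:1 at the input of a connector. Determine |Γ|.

|Γ| ≈ 0.639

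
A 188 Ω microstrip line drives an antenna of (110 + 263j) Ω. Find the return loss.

Γ = (-78 + j263)/(298 + j263), |Γ| = 0.69
RL = −20·log₁₀|Γ| = −20·log₁₀(0.69)

RL ≈ 3.22 dB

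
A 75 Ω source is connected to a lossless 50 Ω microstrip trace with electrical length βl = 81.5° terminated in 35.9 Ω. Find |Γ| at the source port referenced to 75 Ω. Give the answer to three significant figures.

tan(βl) = 6.69
Z_in = Z_0·(Z_L + jZ_0·tanβl)/(Z_0 + jZ_L·tanβl) = 68.2 + j6.73 Ω
Γ_s = (Z_in − Z_s)/(Z_in + Z_s) = (-6.76 + j6.73)/(143 + j6.73), |Γ_s| = 0.0665

|Γ| ≈ 0.0665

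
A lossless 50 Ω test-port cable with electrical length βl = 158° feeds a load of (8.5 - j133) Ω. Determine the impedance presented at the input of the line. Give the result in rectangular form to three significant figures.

tan(βl) = tan(158°) = -0.404
Z_in = Z_0·(Z_L + jZ_0·tanβl)/(Z_0 + jZ_L·tanβl)
     = 50·(8.5 − j153)/(-3.74 − j3.43)

Z_in ≈ 960 + j1170 Ω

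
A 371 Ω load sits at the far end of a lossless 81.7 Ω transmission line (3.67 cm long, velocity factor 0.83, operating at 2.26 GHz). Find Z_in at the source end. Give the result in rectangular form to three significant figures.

λ = v/f = 0.83·c / 2.26 GHz = 0.11 m
βl = 2π·l/λ = 2π × 0.333 = 120°
tan(βl) = tan(120°) = -1.74
Z_in = Z_0·(Z_L + jZ_0·tanβl)/(Z_0 + jZ_L·tanβl)
     = 81.7·(371 − j142)/(81.7 − j645)

Z_in ≈ 23.6 + j44 Ω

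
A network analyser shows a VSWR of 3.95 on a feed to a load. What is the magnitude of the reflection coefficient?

|Γ| = (S − 1)/(S + 1) = (3.95 − 1)/(3.95 + 1) = 2.95/4.95

|Γ| ≈ 0.596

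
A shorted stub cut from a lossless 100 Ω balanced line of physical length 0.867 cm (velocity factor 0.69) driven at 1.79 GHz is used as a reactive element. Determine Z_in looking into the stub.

λ = v/f = 0.69·c / 1.79 GHz = 0.116 m
βl = 2π·l/λ = 2π × 0.075 = 27°
tan(βl) = 0.509
For a shorted stub, Z_in = jZ_0·tan(βl)

Z_in ≈ +j50.9 Ω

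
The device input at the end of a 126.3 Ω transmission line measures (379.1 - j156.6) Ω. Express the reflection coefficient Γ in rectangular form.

Γ = (Z_L − Z_0)/(Z_L + Z_0) = (252.8 − j156.6)/(505.4 − j156.6)

Γ ≈ 0.544 − j0.141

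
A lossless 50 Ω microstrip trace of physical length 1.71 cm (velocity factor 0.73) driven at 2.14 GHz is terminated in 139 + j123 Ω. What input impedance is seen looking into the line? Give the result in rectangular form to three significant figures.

λ = v/f = 0.73·c / 2.14 GHz = 0.102 m
βl = 2π·l/λ = 2π × 0.167 = 60.2°
tan(βl) = tan(60.2°) = 1.74
Z_in = Z_0·(Z_L + jZ_0·tanβl)/(Z_0 + jZ_L·tanβl)
     = 50·(139 + j210)/(-164 + j242)

Z_in ≈ 16.4 − j39.8 Ω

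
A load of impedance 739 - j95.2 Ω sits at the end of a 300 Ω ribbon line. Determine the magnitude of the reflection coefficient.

|Γ| ≈ 0.431

Γ = (Z_L − Z_0)/(Z_L + Z_0) = (439 − j95.2)/(1039 − j95.2)
|Γ| = 449/1040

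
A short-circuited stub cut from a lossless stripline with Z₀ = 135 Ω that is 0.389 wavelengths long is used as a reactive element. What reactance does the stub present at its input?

X_in ≈ -113 Ω (capacitive)

βl = 2π × 0.389 = 140°
tan(βl) = -0.838
For a short-circuited stub, Z_in = jZ_0·tan(βl)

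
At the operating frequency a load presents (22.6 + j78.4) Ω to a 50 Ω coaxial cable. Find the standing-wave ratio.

Γ = (Z_L − Z_0)/(Z_L + Z_0) = (-27.4 + j78.4)/(72.6 + j78.4)
|Γ| = 83.1/107 = 0.777
VSWR = (1 + |Γ|)/(1 − |Γ|) = 1.78/0.223

VSWR ≈ 7.98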